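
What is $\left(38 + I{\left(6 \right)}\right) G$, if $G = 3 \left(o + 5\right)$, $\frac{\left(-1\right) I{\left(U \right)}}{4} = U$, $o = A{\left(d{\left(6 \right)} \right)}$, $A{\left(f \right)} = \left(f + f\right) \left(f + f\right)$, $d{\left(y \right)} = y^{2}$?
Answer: $217938$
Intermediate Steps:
$A{\left(f \right)} = 4 f^{2}$ ($A{\left(f \right)} = 2 f 2 f = 4 f^{2}$)
$o = 5184$ ($o = 4 \left(6^{2}\right)^{2} = 4 \cdot 36^{2} = 4 \cdot 1296 = 5184$)
$I{\left(U \right)} = - 4 U$
$G = 15567$ ($G = 3 \left(5184 + 5\right) = 3 \cdot 5189 = 15567$)
$\left(38 + I{\left(6 \right)}\right) G = \left(38 - 24\right) 15567 = 14 \cdot 15567 = 217938$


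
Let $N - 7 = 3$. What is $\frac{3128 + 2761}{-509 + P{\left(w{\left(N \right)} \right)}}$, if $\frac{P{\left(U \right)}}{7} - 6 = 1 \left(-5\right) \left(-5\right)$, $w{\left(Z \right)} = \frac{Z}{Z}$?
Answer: $- \frac{5889}{292} \approx -20.168$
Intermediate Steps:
$N = 10$ ($N = 7 + 3 = 10$)
$w{\left(Z \right)} = 1$
$P{\left(U \right)} = 217$ ($P{\left(U \right)} = 42 + 7 \cdot 1 \left(-5\right) \left(-5\right) = 42 + 7 \left(\left(-5\right) \left(-5\right)\right) = 42 + 7 \cdot 25 = 42 + 175 = 217$)
$\frac{3128 + 2761}{-509 + P{\left(w{\left(N \right)} \right)}} = \frac{3128 + 2761}{-509 + 217} = \frac{5889}{-292} = 5889 \left(- \frac{1}{292}\right) = - \frac{5889}{292}$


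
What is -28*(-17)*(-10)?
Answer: -4760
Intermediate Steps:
-28*(-17)*(-10) = 476*(-10) = -4760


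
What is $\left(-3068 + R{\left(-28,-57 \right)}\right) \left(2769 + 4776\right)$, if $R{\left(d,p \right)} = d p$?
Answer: $-11106240$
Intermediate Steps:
$\left(-3068 + R{\left(-28,-57 \right)}\right) \left(2769 + 4776\right) = \left(-3068 - -1596\right) \left(2769 + 4776\right) = \left(-3068 + 1596\right) 7545 = \left(-1472\right) 7545 = -11106240$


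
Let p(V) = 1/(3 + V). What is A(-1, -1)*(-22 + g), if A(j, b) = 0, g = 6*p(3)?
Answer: 0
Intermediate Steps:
g = 1 (g = 6/(3 + 3) = 6/6 = 6*(⅙) = 1)
A(-1, -1)*(-22 + g) = 0*(-22 + 1) = 0*(-21) = 0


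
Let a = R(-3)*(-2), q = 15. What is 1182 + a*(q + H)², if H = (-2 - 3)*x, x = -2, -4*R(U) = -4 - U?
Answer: 1739/2 ≈ 869.50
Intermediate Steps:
R(U) = 1 + U/4 (R(U) = -(-4 - U)/4 = 1 + U/4)
a = -½ (a = (1 + (¼)*(-3))*(-2) = (1 - ¾)*(-2) = (¼)*(-2) = -½ ≈ -0.50000)
H = 10 (H = (-2 - 3)*(-2) = -5*(-2) = 10)
1182 + a*(q + H)² = 1182 - (15 + 10)²/2 = 1182 - ½*25² = 1182 - ½*625 = 1182 - 625/2 = 1739/2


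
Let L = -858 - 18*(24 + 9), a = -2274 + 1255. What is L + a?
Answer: -2471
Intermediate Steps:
a = -1019
L = -1452 (L = -858 - 18*33 = -858 - 1*594 = -858 - 594 = -1452)
L + a = -1452 - 1019 = -2471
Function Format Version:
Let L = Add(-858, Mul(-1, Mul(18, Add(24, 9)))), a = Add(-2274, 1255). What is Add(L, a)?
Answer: -2471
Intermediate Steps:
a = -1019
L = -1452 (L = Add(-858, Mul(-1, Mul(18, 33))) = Add(-858, Mul(-1, 594)) = Add(-858, -594) = -1452)
Add(L, a) = Add(-1452, -1019) = -2471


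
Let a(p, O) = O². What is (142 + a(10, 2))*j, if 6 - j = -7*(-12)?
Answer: -11388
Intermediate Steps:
j = -78 (j = 6 - (-7)*(-12) = 6 - 1*84 = 6 - 84 = -78)
(142 + a(10, 2))*j = (142 + 2²)*(-78) = (142 + 4)*(-78) = 146*(-78) = -11388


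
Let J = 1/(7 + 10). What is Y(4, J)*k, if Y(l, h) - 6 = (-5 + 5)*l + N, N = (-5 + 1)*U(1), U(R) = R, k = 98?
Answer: 196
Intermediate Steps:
J = 1/17 ≈ 0.058824
N = -4 (N = (-5 + 1)*1 = -4*1 = -4)
Y(l, h) = 2 (Y(l, h) = 6 + ((-5 + 5)*l - 4) = 6 + (0*l - 4) = 6 + (0 - 4) = 6 - 4 = 2)
Y(4, J)*k = 2*98 = 196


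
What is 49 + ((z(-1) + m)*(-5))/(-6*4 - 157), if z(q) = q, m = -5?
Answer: 8839/181 ≈ 48.834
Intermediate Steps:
49 + ((z(-1) + m)*(-5))/(-6*4 - 157) = 49 + ((-1 - 5)*(-5))/(-6*4 - 157) = 49 + (-6*(-5))/(-24 - 157) = 49 + 30/(-181) = 49 + 30*(-1/181) = 49 - 30/181 = 8839/181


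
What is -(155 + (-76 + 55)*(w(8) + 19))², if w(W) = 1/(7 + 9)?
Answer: -15405625/256 ≈ -60178.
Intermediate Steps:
w(W) = 1/16
-(155 + (-76 + 55)*(w(8) + 19))² = -(155 + (-76 + 55)*(1/16 + 19))² = -(155 - 21*305/16)² = -(155 - 6405/16)² = -(-3925/16)² = -1*15405625/256 = -15405625/256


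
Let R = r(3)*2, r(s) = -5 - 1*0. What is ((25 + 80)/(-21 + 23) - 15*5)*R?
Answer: 225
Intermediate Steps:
r(s) = -5 (r(s) = -5 + 0 = -5)
R = -10 (R = -5*2 = -10)
((25 + 80)/(-21 + 23) - 15*5)*R = ((25 + 80)/(-21 + 23) - 15*5)*(-10) = (105/2 - 75)*(-10) = -45/2*(-10) = 225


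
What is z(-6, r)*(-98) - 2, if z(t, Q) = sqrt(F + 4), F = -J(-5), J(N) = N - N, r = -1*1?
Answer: -198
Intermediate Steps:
r = -1
J(N) = 0
F = 0 (F = -1*0 = 0)
z(t, Q) = 2 (z(t, Q) = sqrt(0 + 4) = sqrt(4) = 2)
z(-6, r)*(-98) - 2 = 2*(-98) - 2 = -196 - 2 = -198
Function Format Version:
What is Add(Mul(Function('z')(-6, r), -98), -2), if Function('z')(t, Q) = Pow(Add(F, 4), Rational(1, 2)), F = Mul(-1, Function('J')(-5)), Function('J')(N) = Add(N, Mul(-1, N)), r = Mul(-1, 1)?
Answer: -198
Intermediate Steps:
r = -1
Function('J')(N) = 0
F = 0 (F = Mul(-1, 0) = 0)
Function('z')(t, Q) = 2 (Function('z')(t, Q) = Pow(Add(0, 4), Rational(1, 2)) = Pow(4, Rational(1, 2)) = 2)
Add(Mul(Function('z')(-6, r), -98), -2) = Add(Mul(2, -98), -2) = Add(-196, -2) = -198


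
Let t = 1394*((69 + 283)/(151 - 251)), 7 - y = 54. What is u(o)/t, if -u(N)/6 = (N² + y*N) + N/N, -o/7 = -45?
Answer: 6331575/61336 ≈ 103.23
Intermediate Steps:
y = -47 (y = 7 - 1*54 = 7 - 54 = -47)
o = 315 (o = -7*(-45) = 315)
t = -122672/25 (t = 1394*(352/(-100)) = 1394*(352*(-1/100)) = 1394*(-88/25) = -122672/25 ≈ -4906.9)
u(N) = -6 - 6*N² + 282*N (u(N) = -6*((N² - 47*N) + N/N) = -6*((N² - 47*N) + 1) = -6*(1 + N² - 47*N) = -6 - 6*N² + 282*N)
u(o)/t = (-6 - 6*315² + 282*315)/(-122672/25) = (-6 - 6*99225 + 88830)*(-25/122672) = (-6 - 595350 + 88830)*(-25/122672) = -506526*(-25/122672) = 6331575/61336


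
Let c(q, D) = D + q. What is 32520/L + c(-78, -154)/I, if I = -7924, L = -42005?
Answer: -45746/61411 ≈ -0.74492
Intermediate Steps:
32520/L + c(-78, -154)/I = 32520/(-42005) + (-154 - 78)/(-7924) = 32520*(-1/42005) - 232*(-1/7924) = -24/31 + 58/1981 = -45746/61411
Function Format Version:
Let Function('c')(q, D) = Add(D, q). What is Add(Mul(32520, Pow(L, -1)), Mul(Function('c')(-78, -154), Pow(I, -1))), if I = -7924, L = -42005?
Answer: Rational(-45746, 61411) ≈ -0.74492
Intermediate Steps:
Add(Mul(32520, Pow(L, -1)), Mul(Function('c')(-78, -154), Pow(I, -1))) = Add(Mul(32520, Pow(-42005, -1)), Mul(Add(-154, -78), Pow(-7924, -1))) = Add(Mul(32520, Rational(-1, 42005)), Mul(-232, Rational(-1, 7924))) = Add(Rational(-24, 31), Rational(58, 1981)) = Rational(-45746, 61411)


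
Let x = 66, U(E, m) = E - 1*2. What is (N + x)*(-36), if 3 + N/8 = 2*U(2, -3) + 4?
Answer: -2664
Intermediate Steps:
U(E, m) = -2 + E (U(E, m) = E - 2 = -2 + E)
N = 8 (N = -24 + 8*(2*(-2 + 2) + 4) = -24 + 8*(2*0 + 4) = -24 + 8*(0 + 4) = -24 + 8*4 = -24 + 32 = 8)
(N + x)*(-36) = (8 + 66)*(-36) = 74*(-36) = -2664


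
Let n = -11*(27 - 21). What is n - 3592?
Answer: -3658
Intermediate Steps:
n = -66 (n = -11*6 = -66)
n - 3592 = -66 - 3592 = -3658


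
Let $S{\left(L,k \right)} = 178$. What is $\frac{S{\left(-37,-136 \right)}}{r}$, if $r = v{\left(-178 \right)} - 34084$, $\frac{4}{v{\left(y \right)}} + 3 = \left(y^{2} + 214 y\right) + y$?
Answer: $- \frac{586421}{112289740} \approx -0.0052224$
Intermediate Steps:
$v{\left(y \right)} = \frac{4}{-3 + y^{2} + 215 y}$ ($v{\left(y \right)} = \frac{4}{-3 + \left(\left(y^{2} + 214 y\right) + y\right)} = \frac{4}{-3 + \left(y^{2} + 215 y\right)} = \frac{4}{-3 + y^{2} + 215 y}$)
$r = - \frac{224579480}{6589}$ ($r = \frac{4}{-3 + \left(-178\right)^{2} + 215 \left(-178\right)} - 34084 = \frac{4}{-3 + 31684 - 38270} - 34084 = \frac{4}{-6589} - 34084 = 4 \left(- \frac{1}{6589}\right) - 34084 = - \frac{4}{6589} - 34084 = - \frac{224579480}{6589} \approx -34084.0$)
$\frac{S{\left(-37,-136 \right)}}{r} = \frac{178}{- \frac{224579480}{6589}} = 178 \left(- \frac{6589}{224579480}\right) = - \frac{586421}{112289740}$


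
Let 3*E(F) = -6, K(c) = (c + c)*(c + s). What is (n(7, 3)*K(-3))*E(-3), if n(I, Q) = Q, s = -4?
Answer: -252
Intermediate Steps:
K(c) = 2*c*(-4 + c) (K(c) = (c + c)*(c - 4) = (2*c)*(-4 + c) = 2*c*(-4 + c))
E(F) = -2 (E(F) = (⅓)*(-6) = -2)
(n(7, 3)*K(-3))*E(-3) = (3*(2*(-3)*(-4 - 3)))*(-2) = (3*(2*(-3)*(-7)))*(-2) = (3*42)*(-2) = 126*(-2) = -252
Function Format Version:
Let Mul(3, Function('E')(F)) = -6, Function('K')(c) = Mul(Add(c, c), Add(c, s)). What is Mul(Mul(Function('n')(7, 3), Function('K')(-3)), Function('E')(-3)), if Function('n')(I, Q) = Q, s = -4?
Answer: -252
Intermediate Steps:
Function('K')(c) = Mul(2, c, Add(-4, c)) (Function('K')(c) = Mul(Add(c, c), Add(c, -4)) = Mul(Mul(2, c), Add(-4, c)) = Mul(2, c, Add(-4, c)))
Function('E')(F) = -2 (Function('E')(F) = Mul(Rational(1, 3), -6) = -2)
Mul(Mul(Function('n')(7, 3), Function('K')(-3)), Function('E')(-3)) = Mul(Mul(3, Mul(2, -3, Add(-4, -3))), -2) = Mul(Mul(3, Mul(2, -3, -7)), -2) = Mul(Mul(3, 42), -2) = Mul(126, -2) = -252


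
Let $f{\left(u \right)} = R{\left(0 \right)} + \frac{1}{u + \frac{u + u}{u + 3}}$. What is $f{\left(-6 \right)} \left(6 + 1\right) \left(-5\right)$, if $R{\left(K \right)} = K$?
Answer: $\frac{35}{2} \approx 17.5$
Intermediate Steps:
$f{\left(u \right)} = \frac{1}{u + \frac{2 u}{3 + u}}$ ($f{\left(u \right)} = 0 + \frac{1}{u + \frac{u + u}{u + 3}} = 0 + \frac{1}{u + \frac{2 u}{3 + u}} = \frac{1}{u + \frac{2 u}{3 + u}}$)
$f{\left(-6 \right)} \left(6 + 1\right) \left(-5\right) = \frac{3 - 6}{\left(-6\right) \left(5 - 6\right)} \left(6 + 1\right) \left(-5\right) = \left(- \frac{1}{6}\right) \frac{1}{-1} \left(-3\right) 7 \left(-5\right) = \left(- \frac{1}{6}\right) \left(-1\right) \left(-3\right) \left(-35\right) = \left(- \frac{1}{2}\right) \left(-35\right) = \frac{35}{2}$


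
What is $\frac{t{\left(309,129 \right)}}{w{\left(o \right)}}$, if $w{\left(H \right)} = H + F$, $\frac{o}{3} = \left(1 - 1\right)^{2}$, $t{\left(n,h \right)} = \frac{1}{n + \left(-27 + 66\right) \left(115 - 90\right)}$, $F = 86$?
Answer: $\frac{1}{110424} \approx 9.056 \cdot 10^{-6}$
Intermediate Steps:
$t{\left(n,h \right)} = \frac{1}{975 + n}$ ($t{\left(n,h \right)} = \frac{1}{n + 39 \cdot 25} = \frac{1}{n + 975} = \frac{1}{975 + n}$)
$o = 0$ ($o = 3 \left(1 - 1\right)^{2} = 3 \cdot 0^{2} = 3 \cdot 0 = 0$)
$w{\left(H \right)} = 86 + H$ ($w{\left(H \right)} = H + 86 = 86 + H$)
$\frac{t{\left(309,129 \right)}}{w{\left(o \right)}} = \frac{1}{\left(975 + 309\right) \left(86 + 0\right)} = \frac{1}{1284 \cdot 86} = \frac{1}{1284} \cdot \frac{1}{86} = \frac{1}{110424}$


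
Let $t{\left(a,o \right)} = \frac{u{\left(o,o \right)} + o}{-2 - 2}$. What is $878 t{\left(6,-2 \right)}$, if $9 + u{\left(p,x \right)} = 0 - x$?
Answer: $\frac{3951}{2} \approx 1975.5$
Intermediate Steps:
$u{\left(p,x \right)} = -9 - x$ ($u{\left(p,x \right)} = -9 + \left(0 - x\right) = -9 - x$)
$t{\left(a,o \right)} = \frac{9}{4}$ ($t{\left(a,o \right)} = \frac{\left(-9 - o\right) + o}{-2 - 2} = - \frac{9}{-4} = \left(-9\right) \left(- \frac{1}{4}\right) = \frac{9}{4}$)
$878 t{\left(6,-2 \right)} = 878 \cdot \frac{9}{4} = \frac{3951}{2}$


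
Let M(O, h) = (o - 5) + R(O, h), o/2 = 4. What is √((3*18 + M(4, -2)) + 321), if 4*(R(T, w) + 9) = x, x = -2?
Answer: √1474/2 ≈ 19.196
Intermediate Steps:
o = 8 (o = 2*4 = 8)
R(T, w) = -19/2 (R(T, w) = -9 + (¼)*(-2) = -9 - ½ = -19/2)
M(O, h) = -13/2 (M(O, h) = (8 - 5) - 19/2 = 3 - 19/2 = -13/2)
√((3*18 + M(4, -2)) + 321) = √((3*18 - 13/2) + 321) = √((54 - 13/2) + 321) = √(95/2 + 321) = √(737/2) = √1474/2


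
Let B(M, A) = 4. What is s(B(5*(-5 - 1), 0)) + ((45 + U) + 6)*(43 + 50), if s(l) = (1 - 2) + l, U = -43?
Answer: 747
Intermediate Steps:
s(l) = -1 + l
s(B(5*(-5 - 1), 0)) + ((45 + U) + 6)*(43 + 50) = (-1 + 4) + ((45 - 43) + 6)*(43 + 50) = 3 + (2 + 6)*93 = 3 + 8*93 = 3 + 744 = 747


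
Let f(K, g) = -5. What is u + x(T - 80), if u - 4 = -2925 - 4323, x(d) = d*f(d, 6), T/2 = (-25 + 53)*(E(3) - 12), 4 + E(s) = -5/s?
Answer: -5692/3 ≈ -1897.3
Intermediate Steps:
E(s) = -4 - 5/s
T = -2968/3 (T = 2*((-25 + 53)*((-4 - 5/3) - 12)) = 2*(28*((-4 - 5*⅓) - 12)) = 2*(28*((-4 - 5/3) - 12)) = 2*(28*(-17/3 - 12)) = 2*(28*(-53/3)) = 2*(-1484/3) = -2968/3 ≈ -989.33)
x(d) = -5*d (x(d) = d*(-5) = -5*d)
u = -7244 (u = 4 + (-2925 - 4323) = 4 - 7248 = -7244)
u + x(T - 80) = -7244 - 5*(-2968/3 - 80) = -7244 - 5*(-3208/3) = -7244 + 16040/3 = -5692/3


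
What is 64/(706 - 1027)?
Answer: -64/321 ≈ -0.19938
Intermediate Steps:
64/(706 - 1027) = 64/(-321) = -1/321*64 = -64/321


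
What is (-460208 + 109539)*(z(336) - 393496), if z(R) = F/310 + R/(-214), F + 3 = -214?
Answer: 147646780016681/1070 ≈ 1.3799e+11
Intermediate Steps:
F = -217 (F = -3 - 214 = -217)
z(R) = -7/10 - R/214 (z(R) = -217/310 + R/(-214) = -217*1/310 + R*(-1/214) = -7/10 - R/214)
(-460208 + 109539)*(z(336) - 393496) = (-460208 + 109539)*((-7/10 - 1/214*336) - 393496) = -350669*((-7/10 - 168/107) - 393496) = -350669*(-2429/1070 - 393496) = -350669*(-421043149/1070) = 147646780016681/1070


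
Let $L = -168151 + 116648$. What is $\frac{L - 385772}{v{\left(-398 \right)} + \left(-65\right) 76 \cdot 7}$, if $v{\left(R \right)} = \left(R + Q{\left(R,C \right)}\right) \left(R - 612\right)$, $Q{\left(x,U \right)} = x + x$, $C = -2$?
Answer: $- \frac{87455}{234272} \approx -0.37331$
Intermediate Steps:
$L = -51503$
$Q{\left(x,U \right)} = 2 x$
$v{\left(R \right)} = 3 R \left(-612 + R\right)$ ($v{\left(R \right)} = \left(R + 2 R\right) \left(R - 612\right) = 3 R \left(-612 + R\right)$)
$\frac{L - 385772}{v{\left(-398 \right)} + \left(-65\right) 76 \cdot 7} = \frac{-51503 - 385772}{3 \left(-398\right) \left(-612 - 398\right) + \left(-65\right) 76 \cdot 7} = - \frac{437275}{3 \left(-398\right) \left(-1010\right) - 34580} = - \frac{437275}{1205940 - 34580} = - \frac{437275}{1171360} = \left(-437275\right) \frac{1}{1171360} = - \frac{87455}{234272}$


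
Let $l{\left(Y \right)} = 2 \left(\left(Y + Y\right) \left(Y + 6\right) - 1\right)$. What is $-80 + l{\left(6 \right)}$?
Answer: $206$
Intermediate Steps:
$l{\left(Y \right)} = -2 + 4 Y \left(6 + Y\right)$ ($l{\left(Y \right)} = 2 \left(2 Y \left(6 + Y\right) - 1\right) = 2 \left(-1 + 2 Y \left(6 + Y\right)\right) = -2 + 4 Y \left(6 + Y\right)$)
$-80 + l{\left(6 \right)} = -80 + \left(-2 + 4 \cdot 6^{2} + 24 \cdot 6\right) = -80 + \left(-2 + 4 \cdot 36 + 144\right) = -80 + \left(-2 + 144 + 144\right) = -80 + 286 = 206$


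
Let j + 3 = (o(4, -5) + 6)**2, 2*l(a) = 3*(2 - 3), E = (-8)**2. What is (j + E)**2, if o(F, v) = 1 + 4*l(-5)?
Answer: 3844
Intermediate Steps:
E = 64
l(a) = -3/2 (l(a) = (3*(2 - 3))/2 = (3*(-1))/2 = (1/2)*(-3) = -3/2)
o(F, v) = -5 (o(F, v) = 1 + 4*(-3/2) = 1 - 6 = -5)
j = -2 (j = -3 + (-5 + 6)**2 = -3 + 1**2 = -3 + 1 = -2)
(j + E)**2 = (-2 + 64)**2 = 62**2 = 3844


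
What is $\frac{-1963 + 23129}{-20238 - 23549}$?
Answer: $- \frac{21166}{43787} \approx -0.48339$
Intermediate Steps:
$\frac{-1963 + 23129}{-20238 - 23549} = \frac{21166}{-43787} = 21166 \left(- \frac{1}{43787}\right) = - \frac{21166}{43787}$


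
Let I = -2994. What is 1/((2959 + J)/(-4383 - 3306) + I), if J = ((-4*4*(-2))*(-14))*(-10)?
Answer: -7689/23028305 ≈ -0.00033389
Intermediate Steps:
J = 4480 (J = (-16*(-2)*(-14))*(-10) = (32*(-14))*(-10) = -448*(-10) = 4480)
1/((2959 + J)/(-4383 - 3306) + I) = 1/((2959 + 4480)/(-4383 - 3306) - 2994) = 1/(7439/(-7689) - 2994) = 1/(7439*(-1/7689) - 2994) = 1/(-7439/7689 - 2994) = 1/(-23028305/7689) = -7689/23028305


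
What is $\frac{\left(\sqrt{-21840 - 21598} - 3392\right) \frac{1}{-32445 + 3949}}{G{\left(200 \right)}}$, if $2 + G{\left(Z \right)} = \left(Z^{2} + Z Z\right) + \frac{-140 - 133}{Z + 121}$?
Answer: $\frac{22684}{15244816795} - \frac{107 i \sqrt{43438}}{243917068720} \approx 1.488 \cdot 10^{-6} - 9.1427 \cdot 10^{-8} i$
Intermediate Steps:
$G{\left(Z \right)} = -2 - \frac{273}{121 + Z} + 2 Z^{2}$ ($G{\left(Z \right)} = -2 + \left(\left(Z^{2} + Z Z\right) + \frac{-140 - 133}{Z + 121}\right) = -2 + \left(\left(Z^{2} + Z^{2}\right) - \frac{273}{121 + Z}\right) = -2 + \left(2 Z^{2} - \frac{273}{121 + Z}\right) = -2 + \left(- \frac{273}{121 + Z} + 2 Z^{2}\right) = -2 - \frac{273}{121 + Z} + 2 Z^{2}$)
$\frac{\left(\sqrt{-21840 - 21598} - 3392\right) \frac{1}{-32445 + 3949}}{G{\left(200 \right)}} = \frac{\left(\sqrt{-21840 - 21598} - 3392\right) \frac{1}{-32445 + 3949}}{\frac{1}{121 + 200} \left(-515 - 400 + 2 \cdot 200^{3} + 242 \cdot 200^{2}\right)} = \frac{\left(\sqrt{-43438} - 3392\right) \frac{1}{-28496}}{\frac{1}{321} \left(-515 - 400 + 2 \cdot 8000000 + 242 \cdot 40000\right)} = \frac{\left(i \sqrt{43438} - 3392\right) \left(- \frac{1}{28496}\right)}{\frac{1}{321} \left(-515 - 400 + 16000000 + 9680000\right)} = \frac{\left(-3392 + i \sqrt{43438}\right) \left(- \frac{1}{28496}\right)}{\frac{1}{321} \cdot 25679085} = \frac{\frac{212}{1781} - \frac{i \sqrt{43438}}{28496}}{\frac{8559695}{107}} = \left(\frac{212}{1781} - \frac{i \sqrt{43438}}{28496}\right) \frac{107}{8559695} = \frac{22684}{15244816795} - \frac{107 i \sqrt{43438}}{243917068720}$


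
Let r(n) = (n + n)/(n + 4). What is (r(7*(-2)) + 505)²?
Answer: 6446521/25 ≈ 2.5786e+5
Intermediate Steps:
r(n) = 2*n/(4 + n) (r(n) = (2*n)/(4 + n) = 2*n/(4 + n))
(r(7*(-2)) + 505)² = (2*(7*(-2))/(4 + 7*(-2)) + 505)² = (2*(-14)/(4 - 14) + 505)² = (2*(-14)/(-10) + 505)² = (2*(-14)*(-⅒) + 505)² = (14/5 + 505)² = (2539/5)² = 6446521/25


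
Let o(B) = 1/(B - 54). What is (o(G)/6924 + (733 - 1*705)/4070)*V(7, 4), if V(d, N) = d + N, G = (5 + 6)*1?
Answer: 4166213/55080420 ≈ 0.075639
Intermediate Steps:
G = 11 (G = 11*1 = 11)
o(B) = 1/(-54 + B)
V(d, N) = N + d
(o(G)/6924 + (733 - 1*705)/4070)*V(7, 4) = (1/((-54 + 11)*6924) + (733 - 1*705)/4070)*(4 + 7) = ((1/6924)/(-43) + (733 - 705)*(1/4070))*11 = (-1/43*1/6924 + 28*(1/4070))*11 = (-1/297732 + 14/2035)*11 = (4166213/605884620)*11 = 4166213/55080420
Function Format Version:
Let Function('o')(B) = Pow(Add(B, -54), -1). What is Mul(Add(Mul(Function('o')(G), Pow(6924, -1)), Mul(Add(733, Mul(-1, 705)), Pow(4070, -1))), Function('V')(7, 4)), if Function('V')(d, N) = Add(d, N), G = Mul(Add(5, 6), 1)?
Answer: Rational(4166213, 55080420) ≈ 0.075639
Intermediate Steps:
G = 11 (G = Mul(11, 1) = 11)
Function('o')(B) = Pow(Add(-54, B), -1)
Function('V')(d, N) = Add(N, d)
Mul(Add(Mul(Function('o')(G), Pow(6924, -1)), Mul(Add(733, Mul(-1, 705)), Pow(4070, -1))), Function('V')(7, 4)) = Mul(Add(Mul(Pow(Add(-54, 11), -1), Pow(6924, -1)), Mul(Add(733, Mul(-1, 705)), Pow(4070, -1))), Add(4, 7)) = Mul(Add(Mul(Pow(-43, -1), Rational(1, 6924)), Mul(Add(733, -705), Rational(1, 4070))), 11) = Mul(Add(Mul(Rational(-1, 43), Rational(1, 6924)), Mul(28, Rational(1, 4070))), 11) = Mul(Add(Rational(-1, 297732), Rational(14, 2035)), 11) = Mul(Rational(4166213, 605884620), 11) = Rational(4166213, 55080420)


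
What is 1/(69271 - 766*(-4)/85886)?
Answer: 42943/2974706085 ≈ 1.4436e-5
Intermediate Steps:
1/(69271 - 766*(-4)/85886) = 1/(69271 + 3064*(1/85886)) = 1/(69271 + 1532/42943) = 1/(2974706085/42943) = 42943/2974706085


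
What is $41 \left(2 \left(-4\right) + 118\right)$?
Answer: $4510$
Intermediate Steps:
$41 \left(2 \left(-4\right) + 118\right) = 41 \left(-8 + 118\right) = 41 \cdot 110 = 4510$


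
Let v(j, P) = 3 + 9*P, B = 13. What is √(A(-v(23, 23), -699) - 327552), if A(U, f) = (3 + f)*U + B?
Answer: 11*I*√1499 ≈ 425.89*I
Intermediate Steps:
A(U, f) = 13 + U*(3 + f) (A(U, f) = (3 + f)*U + 13 = U*(3 + f) + 13 = 13 + U*(3 + f))
√(A(-v(23, 23), -699) - 327552) = √((13 + 3*(-(3 + 9*23)) - (3 + 9*23)*(-699)) - 327552) = √((13 + 3*(-(3 + 207)) - (3 + 207)*(-699)) - 327552) = √((13 + 3*(-1*210) - 1*210*(-699)) - 327552) = √((13 + 3*(-210) - 210*(-699)) - 327552) = √((13 - 630 + 146790) - 327552) = √(146173 - 327552) = √(-181379) = 11*I*√1499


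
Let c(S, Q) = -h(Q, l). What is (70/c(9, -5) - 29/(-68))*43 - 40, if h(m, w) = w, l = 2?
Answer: -103813/68 ≈ -1526.7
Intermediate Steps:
c(S, Q) = -2 (c(S, Q) = -1*2 = -2)
(70/c(9, -5) - 29/(-68))*43 - 40 = (70/(-2) - 29/(-68))*43 - 40 = (70*(-½) - 29*(-1/68))*43 - 40 = (-35 + 29/68)*43 - 40 = -2351/68*43 - 40 = -101093/68 - 40 = -103813/68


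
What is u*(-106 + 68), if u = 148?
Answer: -5624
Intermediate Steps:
u*(-106 + 68) = 148*(-106 + 68) = 148*(-38) = -5624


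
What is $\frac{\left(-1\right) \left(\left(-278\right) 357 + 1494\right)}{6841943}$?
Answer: $\frac{97752}{6841943} \approx 0.014287$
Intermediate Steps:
$\frac{\left(-1\right) \left(\left(-278\right) 357 + 1494\right)}{6841943} = - (-99246 + 1494) \frac{1}{6841943} = \left(-1\right) \left(-97752\right) \frac{1}{6841943} = 97752 \cdot \frac{1}{6841943} = \frac{97752}{6841943}$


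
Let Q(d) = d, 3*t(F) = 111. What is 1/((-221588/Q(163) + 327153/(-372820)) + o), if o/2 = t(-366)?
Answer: -60769660/78168809259 ≈ -0.00077742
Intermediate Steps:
t(F) = 37 (t(F) = (1/3)*111 = 37)
o = 74 (o = 2*37 = 74)
1/((-221588/Q(163) + 327153/(-372820)) + o) = 1/((-221588/163 + 327153/(-372820)) + 74) = 1/((-221588*1/163 + 327153*(-1/372820)) + 74) = 1/((-221588/163 - 327153/372820) + 74) = 1/(-82665764099/60769660 + 74) = 1/(-78168809259/60769660) = -60769660/78168809259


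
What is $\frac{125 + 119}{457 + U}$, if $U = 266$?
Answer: $\frac{244}{723} \approx 0.33748$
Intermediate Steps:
$\frac{125 + 119}{457 + U} = \frac{125 + 119}{457 + 266} = \frac{244}{723}$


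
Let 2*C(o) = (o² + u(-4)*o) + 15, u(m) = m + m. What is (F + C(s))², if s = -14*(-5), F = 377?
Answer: 26101881/4 ≈ 6.5255e+6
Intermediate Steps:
u(m) = 2*m
s = 70
C(o) = 15/2 + o²/2 - 4*o (C(o) = ((o² + (2*(-4))*o) + 15)/2 = ((o² - 8*o) + 15)/2 = (15 + o² - 8*o)/2 = 15/2 + o²/2 - 4*o)
(F + C(s))² = (377 + (15/2 + (½)*70² - 4*70))² = (377 + (15/2 + (½)*4900 - 280))² = (377 + (15/2 + 2450 - 280))² = (377 + 4355/2)² = (5109/2)² = 26101881/4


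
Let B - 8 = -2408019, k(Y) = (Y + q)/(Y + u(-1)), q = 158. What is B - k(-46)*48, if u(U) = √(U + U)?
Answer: -849986667/353 + 896*I*√2/353 ≈ -2.4079e+6 + 3.5896*I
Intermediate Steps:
u(U) = √2*√U (u(U) = √(2*U) = √2*√U)
k(Y) = (158 + Y)/(Y + I*√2) (k(Y) = (Y + 158)/(Y + √2*√(-1)) = (158 + Y)/(Y + √2*I) = (158 + Y)/(Y + I*√2))
B = -2408011 (B = 8 - 2408019 = -2408011)
B - k(-46)*48 = -2408011 - (158 - 46)/(-46 + I*√2)*48 = -2408011 - 112/(-46 + I*√2)*48 = -2408011 - 5376/(-46 + I*√2)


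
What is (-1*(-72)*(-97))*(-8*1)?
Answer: 55872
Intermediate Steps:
(-1*(-72)*(-97))*(-8*1) = (72*(-97))*(-8) = -6984*(-8) = 55872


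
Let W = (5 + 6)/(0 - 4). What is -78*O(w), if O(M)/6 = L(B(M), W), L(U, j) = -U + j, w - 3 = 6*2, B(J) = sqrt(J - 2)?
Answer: 1287 + 468*sqrt(13) ≈ 2974.4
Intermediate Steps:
B(J) = sqrt(-2 + J)
w = 15 (w = 3 + 6*2 = 3 + 12 = 15)
W = -11/4 (W = 11/(-4) = 11*(-1/4) = -11/4 ≈ -2.7500)
L(U, j) = j - U
O(M) = -33/2 - 6*sqrt(-2 + M) (O(M) = 6*(-11/4 - sqrt(-2 + M)) = -33/2 - 6*sqrt(-2 + M))
-78*O(w) = -78*(-33/2 - 6*sqrt(-2 + 15)) = -78*(-33/2 - 6*sqrt(13)) = 1287 + 468*sqrt(13)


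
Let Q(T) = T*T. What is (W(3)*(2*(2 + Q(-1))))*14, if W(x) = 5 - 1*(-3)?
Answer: 672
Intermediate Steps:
W(x) = 8 (W(x) = 5 + 3 = 8)
Q(T) = T²
(W(3)*(2*(2 + Q(-1))))*14 = (8*(2*(2 + (-1)²)))*14 = (8*(2*(2 + 1)))*14 = (8*(2*3))*14 = (8*6)*14 = 48*14 = 672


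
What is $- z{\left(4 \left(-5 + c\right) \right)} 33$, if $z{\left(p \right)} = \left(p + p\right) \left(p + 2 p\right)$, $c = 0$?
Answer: $-79200$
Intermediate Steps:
$z{\left(p \right)} = 6 p^{2}$ ($z{\left(p \right)} = 2 p 3 p = 6 p^{2}$)
$- z{\left(4 \left(-5 + c\right) \right)} 33 = - 6 \left(4 \left(-5 + 0\right)\right)^{2} \cdot 33 = - 6 \left(4 \left(-5\right)\right)^{2} \cdot 33 = - 6 \left(-20\right)^{2} \cdot 33 = - 6 \cdot 400 \cdot 33 = \left(-1\right) 2400 \cdot 33 = \left(-2400\right) 33 = -79200$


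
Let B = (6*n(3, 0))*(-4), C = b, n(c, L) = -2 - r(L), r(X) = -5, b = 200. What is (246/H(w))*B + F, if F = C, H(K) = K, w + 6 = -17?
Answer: 22312/23 ≈ 970.09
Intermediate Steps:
w = -23 (w = -6 - 17 = -23)
n(c, L) = 3 (n(c, L) = -2 - 1*(-5) = -2 + 5 = 3)
C = 200
B = -72 (B = (6*3)*(-4) = 18*(-4) = -72)
F = 200
(246/H(w))*B + F = (246/(-23))*(-72) + 200 = (246*(-1/23))*(-72) + 200 = -246/23*(-72) + 200 = 17712/23 + 200 = 22312/23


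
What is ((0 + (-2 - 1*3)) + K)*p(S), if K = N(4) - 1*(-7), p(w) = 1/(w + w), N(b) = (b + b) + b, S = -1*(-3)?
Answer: 7/3 ≈ 2.3333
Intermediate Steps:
S = 3
N(b) = 3*b (N(b) = 2*b + b = 3*b)
p(w) = 1/(2*w)
K = 19 (K = 3*4 - 1*(-7) = 12 + 7 = 19)
((0 + (-2 - 1*3)) + K)*p(S) = ((0 + (-2 - 1*3)) + 19)*((1/2)/3) = ((0 + (-2 - 3)) + 19)*((1/2)*(1/3)) = ((0 - 5) + 19)*(1/6) = (-5 + 19)*(1/6) = 14*(1/6) = 7/3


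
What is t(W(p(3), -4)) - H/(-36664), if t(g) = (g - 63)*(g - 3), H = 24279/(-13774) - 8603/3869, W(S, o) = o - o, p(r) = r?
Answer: 369283758177403/1953883442384 ≈ 189.00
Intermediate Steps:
W(S, o) = 0
H = -212433173/53291606 (H = 24279*(-1/13774) - 8603*1/3869 = -24279/13774 - 8603/3869 = -212433173/53291606 ≈ -3.9862)
t(g) = (-63 + g)*(-3 + g)
t(W(p(3), -4)) - H/(-36664) = (189 + 0**2 - 66*0) - (-212433173)/(53291606*(-36664)) = (189 + 0 + 0) - (-212433173)*(-1)/(53291606*36664) = 189 - 1*212433173/1953883442384 = 189 - 212433173/1953883442384 = 369283758177403/1953883442384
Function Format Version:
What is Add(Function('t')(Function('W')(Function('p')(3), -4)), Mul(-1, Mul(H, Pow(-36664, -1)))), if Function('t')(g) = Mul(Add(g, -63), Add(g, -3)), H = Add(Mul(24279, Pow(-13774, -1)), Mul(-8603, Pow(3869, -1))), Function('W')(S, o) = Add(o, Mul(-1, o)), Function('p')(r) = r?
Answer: Rational(369283758177403, 1953883442384) ≈ 189.00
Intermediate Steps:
Function('W')(S, o) = 0
H = Rational(-212433173, 53291606) (H = Add(Mul(24279, Rational(-1, 13774)), Mul(-8603, Rational(1, 3869))) = Add(Rational(-24279, 13774), Rational(-8603, 3869)) = Rational(-212433173, 53291606) ≈ -3.9862)
Function('t')(g) = Mul(Add(-63, g), Add(-3, g))
Add(Function('t')(Function('W')(Function('p')(3), -4)), Mul(-1, Mul(H, Pow(-36664, -1)))) = Add(Add(189, Pow(0, 2), Mul(-66, 0)), Mul(-1, Mul(Rational(-212433173, 53291606), Pow(-36664, -1)))) = Add(Add(189, 0, 0), Mul(-1, Mul(Rational(-212433173, 53291606), Rational(-1, 36664)))) = Add(189, Mul(-1, Rational(212433173, 1953883442384))) = Add(189, Rational(-212433173, 1953883442384)) = Rational(369283758177403, 1953883442384)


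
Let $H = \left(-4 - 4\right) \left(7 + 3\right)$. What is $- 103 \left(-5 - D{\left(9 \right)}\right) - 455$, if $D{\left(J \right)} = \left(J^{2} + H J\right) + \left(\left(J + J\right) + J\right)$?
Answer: $-62976$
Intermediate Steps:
$H = -80$ ($H = \left(-8\right) 10 = -80$)
$D{\left(J \right)} = J^{2} - 77 J$ ($D{\left(J \right)} = \left(J^{2} - 80 J\right) + \left(\left(J + J\right) + J\right) = \left(J^{2} - 80 J\right) + \left(2 J + J\right) = \left(J^{2} - 80 J\right) + 3 J = J^{2} - 77 J$)
$- 103 \left(-5 - D{\left(9 \right)}\right) - 455 = - 103 \left(-5 - 9 \left(-77 + 9\right)\right) - 455 = - 103 \left(-5 - 9 \left(-68\right)\right) - 455 = - 103 \left(-5 - -612\right) - 455 = - 103 \left(-5 + 612\right) - 455 = \left(-103\right) 607 - 455 = -62521 - 455 = -62976$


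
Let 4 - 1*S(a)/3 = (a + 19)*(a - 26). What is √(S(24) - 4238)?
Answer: 8*I*√62 ≈ 62.992*I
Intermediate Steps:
S(a) = 12 - 3*(-26 + a)*(19 + a) (S(a) = 12 - 3*(a + 19)*(a - 26) = 12 - 3*(19 + a)*(-26 + a) = 12 - 3*(-26 + a)*(19 + a))
√(S(24) - 4238) = √((1494 - 3*24² + 21*24) - 4238) = √((1494 - 3*576 + 504) - 4238) = √((1494 - 1728 + 504) - 4238) = √(270 - 4238) = √(-3968) = 8*I*√62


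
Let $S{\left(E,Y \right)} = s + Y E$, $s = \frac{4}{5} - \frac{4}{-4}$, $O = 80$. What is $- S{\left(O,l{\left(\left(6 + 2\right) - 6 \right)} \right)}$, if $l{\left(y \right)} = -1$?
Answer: $\frac{391}{5} \approx 78.2$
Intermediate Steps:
$s = \frac{9}{5}$ ($s = 4 \cdot \frac{1}{5} - -1 = \frac{4}{5} + 1 = \frac{9}{5} \approx 1.8$)
$S{\left(E,Y \right)} = \frac{9}{5} + E Y$ ($S{\left(E,Y \right)} = \frac{9}{5} + Y E = \frac{9}{5} + E Y$)
$- S{\left(O,l{\left(\left(6 + 2\right) - 6 \right)} \right)} = - (\frac{9}{5} + 80 \left(-1\right)) = - (\frac{9}{5} - 80) = \left(-1\right) \left(- \frac{391}{5}\right) = \frac{391}{5}$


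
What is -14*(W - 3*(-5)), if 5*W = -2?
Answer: -1022/5 ≈ -204.40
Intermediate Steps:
W = -2/5 (W = (1/5)*(-2) = -2/5 ≈ -0.40000)
-14*(W - 3*(-5)) = -14*(-2/5 - 3*(-5)) = -14*(-2/5 + 15) = -14*73/5 = -1022/5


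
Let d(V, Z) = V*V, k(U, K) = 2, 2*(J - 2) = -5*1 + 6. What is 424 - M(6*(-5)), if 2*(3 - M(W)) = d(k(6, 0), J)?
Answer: 423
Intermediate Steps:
J = 5/2 (J = 2 + (-5*1 + 6)/2 = 2 + (-5 + 6)/2 = 2 + (½)*1 = 2 + ½ = 5/2 ≈ 2.5000)
d(V, Z) = V²
M(W) = 1 (M(W) = 3 - ½*2² = 3 - ½*4 = 3 - 2 = 1)
424 - M(6*(-5)) = 424 - 1*1 = 424 - 1 = 423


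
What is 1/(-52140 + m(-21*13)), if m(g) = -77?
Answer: -1/52217 ≈ -1.9151e-5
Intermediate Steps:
1/(-52140 + m(-21*13)) = 1/(-52140 - 77) = 1/(-52217) = -1/52217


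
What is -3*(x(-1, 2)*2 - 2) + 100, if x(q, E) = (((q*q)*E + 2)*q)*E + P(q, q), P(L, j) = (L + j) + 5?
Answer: 136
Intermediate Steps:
P(L, j) = 5 + L + j
x(q, E) = 5 + 2*q + E*q*(2 + E*q²) (x(q, E) = (((q*q)*E + 2)*q)*E + (5 + q + q) = ((q²*E + 2)*q)*E + (5 + 2*q) = ((E*q² + 2)*q)*E + (5 + 2*q) = ((2 + E*q²)*q)*E + (5 + 2*q) = (q*(2 + E*q²))*E + (5 + 2*q) = E*q*(2 + E*q²) + (5 + 2*q) = 5 + 2*q + E*q*(2 + E*q²))
-3*(x(-1, 2)*2 - 2) + 100 = -3*((5 + 2*(-1) + 2²*(-1)³ + 2*2*(-1))*2 - 2) + 100 = -3*((5 - 2 + 4*(-1) - 4)*2 - 2) + 100 = -3*((5 - 2 - 4 - 4)*2 - 2) + 100 = -3*(-5*2 - 2) + 100 = -3*(-10 - 2) + 100 = -3*(-12) + 100 = 36 + 100 = 136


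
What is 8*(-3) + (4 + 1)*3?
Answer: -9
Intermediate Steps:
8*(-3) + (4 + 1)*3 = -24 + 5*3 = -24 + 15 = -9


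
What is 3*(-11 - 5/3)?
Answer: -38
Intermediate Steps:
3*(-11 - 5/3) = 3*(-38/3) = -38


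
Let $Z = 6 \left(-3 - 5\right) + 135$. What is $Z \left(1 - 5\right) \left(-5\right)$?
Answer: $1740$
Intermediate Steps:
$Z = 87$ ($Z = 6 \left(-8\right) + 135 = -48 + 135 = 87$)
$Z \left(1 - 5\right) \left(-5\right) = 87 \left(1 - 5\right) \left(-5\right) = 87 \left(\left(-4\right) \left(-5\right)\right) = 87 \cdot 20 = 1740$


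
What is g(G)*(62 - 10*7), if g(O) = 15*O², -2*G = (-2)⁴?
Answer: -7680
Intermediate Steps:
G = -8 (G = -½*(-2)⁴ = -½*16 = -8)
g(G)*(62 - 10*7) = (15*(-8)²)*(62 - 10*7) = (15*64)*(62 - 70) = 960*(-8) = -7680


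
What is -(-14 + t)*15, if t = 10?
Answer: 60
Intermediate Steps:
-(-14 + t)*15 = -(-14 + 10)*15 = -(-4)*15 = -1*(-60) = 60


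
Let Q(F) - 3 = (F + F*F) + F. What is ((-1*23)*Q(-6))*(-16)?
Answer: 9936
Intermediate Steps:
Q(F) = 3 + F² + 2*F (Q(F) = 3 + ((F + F*F) + F) = 3 + ((F + F²) + F) = 3 + (F² + 2*F) = 3 + F² + 2*F)
((-1*23)*Q(-6))*(-16) = ((-1*23)*(3 + (-6)² + 2*(-6)))*(-16) = -23*(3 + 36 - 12)*(-16) = -23*27*(-16) = -621*(-16) = 9936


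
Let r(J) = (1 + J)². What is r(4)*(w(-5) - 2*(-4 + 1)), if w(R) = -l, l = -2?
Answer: 200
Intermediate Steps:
w(R) = 2 (w(R) = -1*(-2) = 2)
r(4)*(w(-5) - 2*(-4 + 1)) = (1 + 4)²*(2 - 2*(-4 + 1)) = 5²*(2 - 2*(-3)) = 25*(2 + 6) = 25*8 = 200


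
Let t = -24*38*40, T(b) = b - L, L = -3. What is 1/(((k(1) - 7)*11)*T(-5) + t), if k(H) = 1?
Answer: -1/36348 ≈ -2.7512e-5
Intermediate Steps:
T(b) = 3 + b (T(b) = b - 1*(-3) = b + 3 = 3 + b)
t = -36480 (t = -912*40 = -36480)
1/(((k(1) - 7)*11)*T(-5) + t) = 1/(((1 - 7)*11)*(3 - 5) - 36480) = 1/(-6*11*(-2) - 36480) = 1/(-66*(-2) - 36480) = 1/(132 - 36480) = 1/(-36348) = -1/36348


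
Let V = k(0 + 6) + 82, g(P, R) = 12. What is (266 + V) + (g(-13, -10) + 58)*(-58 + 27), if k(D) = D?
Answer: -1816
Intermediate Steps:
V = 88 (V = (0 + 6) + 82 = 6 + 82 = 88)
(266 + V) + (g(-13, -10) + 58)*(-58 + 27) = (266 + 88) + (12 + 58)*(-58 + 27) = 354 + 70*(-31) = 354 - 2170 = -1816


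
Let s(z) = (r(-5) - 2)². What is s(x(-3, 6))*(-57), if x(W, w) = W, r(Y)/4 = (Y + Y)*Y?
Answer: -2234628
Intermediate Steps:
r(Y) = 8*Y² (r(Y) = 4*((Y + Y)*Y) = 4*((2*Y)*Y) = 4*(2*Y²) = 8*Y²)
s(z) = 39204 (s(z) = (8*(-5)² - 2)² = (8*25 - 2)² = (200 - 2)² = 198² = 39204)
s(x(-3, 6))*(-57) = 39204*(-57) = -2234628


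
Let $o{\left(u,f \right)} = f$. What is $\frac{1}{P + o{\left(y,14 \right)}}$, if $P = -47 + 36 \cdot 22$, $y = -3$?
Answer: $\frac{1}{759} \approx 0.0013175$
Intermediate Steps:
$P = 745$ ($P = -47 + 792 = 745$)
$\frac{1}{P + o{\left(y,14 \right)}} = \frac{1}{745 + 14} = \frac{1}{759}$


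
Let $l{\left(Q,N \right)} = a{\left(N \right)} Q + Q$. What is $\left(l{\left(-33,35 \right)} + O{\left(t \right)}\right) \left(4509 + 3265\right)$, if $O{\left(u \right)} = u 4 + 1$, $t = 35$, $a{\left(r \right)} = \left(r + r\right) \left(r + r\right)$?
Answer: $-1256216208$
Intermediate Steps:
$a{\left(r \right)} = 4 r^{2}$ ($a{\left(r \right)} = 2 r 2 r = 4 r^{2}$)
$l{\left(Q,N \right)} = Q + 4 Q N^{2}$ ($l{\left(Q,N \right)} = 4 N^{2} Q + Q = 4 Q N^{2} + Q = Q + 4 Q N^{2}$)
$O{\left(u \right)} = 1 + 4 u$ ($O{\left(u \right)} = 4 u + 1 = 1 + 4 u$)
$\left(l{\left(-33,35 \right)} + O{\left(t \right)}\right) \left(4509 + 3265\right) = \left(- 33 \left(1 + 4 \cdot 35^{2}\right) + \left(1 + 4 \cdot 35\right)\right) \left(4509 + 3265\right) = \left(- 33 \left(1 + 4 \cdot 1225\right) + \left(1 + 140\right)\right) 7774 = \left(- 33 \left(1 + 4900\right) + 141\right) 7774 = \left(\left(-33\right) 4901 + 141\right) 7774 = \left(-161733 + 141\right) 7774 = \left(-161592\right) 7774 = -1256216208$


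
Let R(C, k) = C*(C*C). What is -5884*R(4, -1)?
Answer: -376576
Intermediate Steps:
R(C, k) = C³ (R(C, k) = C*C² = C³)
-5884*R(4, -1) = -5884*4³ = -5884*64 = -376576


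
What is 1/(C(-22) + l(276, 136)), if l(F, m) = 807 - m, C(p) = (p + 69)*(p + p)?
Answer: -1/1397 ≈ -0.00071582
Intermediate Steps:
C(p) = 2*p*(69 + p) (C(p) = (69 + p)*(2*p) = 2*p*(69 + p))
1/(C(-22) + l(276, 136)) = 1/(2*(-22)*(69 - 22) + (807 - 1*136)) = 1/(2*(-22)*47 + (807 - 136)) = 1/(-2068 + 671) = 1/(-1397) = -1/1397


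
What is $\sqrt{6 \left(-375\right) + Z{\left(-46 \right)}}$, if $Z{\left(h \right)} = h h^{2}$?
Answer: $i \sqrt{99586} \approx 315.57 i$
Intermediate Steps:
$Z{\left(h \right)} = h^{3}$
$\sqrt{6 \left(-375\right) + Z{\left(-46 \right)}} = \sqrt{6 \left(-375\right) + \left(-46\right)^{3}} = \sqrt{-2250 - 97336} = \sqrt{-99586} = i \sqrt{99586}$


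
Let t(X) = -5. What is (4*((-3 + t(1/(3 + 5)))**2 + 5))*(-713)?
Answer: -196788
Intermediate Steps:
(4*((-3 + t(1/(3 + 5)))**2 + 5))*(-713) = (4*((-3 - 5)**2 + 5))*(-713) = (4*((-8)**2 + 5))*(-713) = (4*(64 + 5))*(-713) = (4*69)*(-713) = 276*(-713) = -196788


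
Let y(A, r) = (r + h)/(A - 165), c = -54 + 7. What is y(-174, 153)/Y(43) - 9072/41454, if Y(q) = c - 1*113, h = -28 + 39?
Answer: -962831/4461240 ≈ -0.21582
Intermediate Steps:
c = -47
h = 11
y(A, r) = (11 + r)/(-165 + A) (y(A, r) = (r + 11)/(A - 165) = (11 + r)/(-165 + A))
Y(q) = -160 (Y(q) = -47 - 1*113 = -47 - 113 = -160)
y(-174, 153)/Y(43) - 9072/41454 = ((11 + 153)/(-165 - 174))/(-160) - 9072/41454 = (164/(-339))*(-1/160) - 9072*1/41454 = -1/339*164*(-1/160) - 72/329 = -164/339*(-1/160) - 72/329 = 41/13560 - 72/329 = -962831/4461240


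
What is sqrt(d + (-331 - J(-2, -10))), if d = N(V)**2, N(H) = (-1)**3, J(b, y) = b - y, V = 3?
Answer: 13*I*sqrt(2) ≈ 18.385*I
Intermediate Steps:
N(H) = -1
d = 1 (d = (-1)**2 = 1)
sqrt(d + (-331 - J(-2, -10))) = sqrt(1 + (-331 - (-2 - 1*(-10)))) = sqrt(1 + (-331 - (-2 + 10))) = sqrt(1 + (-331 - 1*8)) = sqrt(1 + (-331 - 8)) = sqrt(1 - 339) = sqrt(-338) = 13*I*sqrt(2)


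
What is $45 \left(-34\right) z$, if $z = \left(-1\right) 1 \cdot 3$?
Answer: $4590$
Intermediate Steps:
$z = -3$ ($z = \left(-1\right) 3 = -3$)
$45 \left(-34\right) z = 45 \left(-34\right) \left(-3\right) = \left(-1530\right) \left(-3\right) = 4590$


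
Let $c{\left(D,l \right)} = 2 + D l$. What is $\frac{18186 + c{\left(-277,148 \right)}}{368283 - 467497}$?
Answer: $\frac{11404}{49607} \approx 0.22989$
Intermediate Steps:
$\frac{18186 + c{\left(-277,148 \right)}}{368283 - 467497} = \frac{18186 + \left(2 - 40996\right)}{368283 - 467497} = \frac{18186 + \left(2 - 40996\right)}{-99214} = \left(18186 - 40994\right) \left(- \frac{1}{99214}\right) = \left(-22808\right) \left(- \frac{1}{99214}\right) = \frac{11404}{49607}$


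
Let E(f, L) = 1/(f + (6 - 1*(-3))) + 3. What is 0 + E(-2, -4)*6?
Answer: 132/7 ≈ 18.857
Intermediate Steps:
E(f, L) = 3 + 1/(9 + f) (E(f, L) = 1/(f + (6 + 3)) + 3 = 1/(f + 9) + 3 = 1/(9 + f) + 3 = 3 + 1/(9 + f))
0 + E(-2, -4)*6 = 0 + ((28 + 3*(-2))/(9 - 2))*6 = 0 + ((28 - 6)/7)*6 = 0 + ((1/7)*22)*6 = 0 + (22/7)*6 = 0 + 132/7 = 132/7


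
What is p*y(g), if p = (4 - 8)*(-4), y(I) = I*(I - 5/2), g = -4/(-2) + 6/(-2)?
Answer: 56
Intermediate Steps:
g = -1 (g = -4*(-½) + 6*(-½) = 2 - 3 = -1)
y(I) = I*(-5/2 + I) (y(I) = I*(I - 5*½) = I*(I - 5/2) = I*(-5/2 + I))
p = 16 (p = -4*(-4) = 16)
p*y(g) = 16*((½)*(-1)*(-5 + 2*(-1))) = 16*((½)*(-1)*(-5 - 2)) = 16*((½)*(-1)*(-7)) = 16*(7/2) = 56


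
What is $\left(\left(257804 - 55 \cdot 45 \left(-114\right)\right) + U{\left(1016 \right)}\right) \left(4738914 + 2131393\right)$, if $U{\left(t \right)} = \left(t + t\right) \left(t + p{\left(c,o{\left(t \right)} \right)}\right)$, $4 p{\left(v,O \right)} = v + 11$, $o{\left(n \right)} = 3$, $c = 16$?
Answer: $17987714121874$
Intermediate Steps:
$p{\left(v,O \right)} = \frac{11}{4} + \frac{v}{4}$ ($p{\left(v,O \right)} = \frac{v + 11}{4} = \frac{11 + v}{4} = \frac{11}{4} + \frac{v}{4}$)
$U{\left(t \right)} = 2 t \left(\frac{27}{4} + t\right)$ ($U{\left(t \right)} = \left(t + t\right) \left(t + \left(\frac{11}{4} + \frac{1}{4} \cdot 16\right)\right) = 2 t \left(t + \left(\frac{11}{4} + 4\right)\right) = 2 t \left(t + \frac{27}{4}\right) = 2 t \left(\frac{27}{4} + t\right)$)
$\left(\left(257804 - 55 \cdot 45 \left(-114\right)\right) + U{\left(1016 \right)}\right) \left(4738914 + 2131393\right) = \left(\left(257804 - 55 \cdot 45 \left(-114\right)\right) + \frac{1}{2} \cdot 1016 \left(27 + 4 \cdot 1016\right)\right) \left(4738914 + 2131393\right) = \left(\left(257804 - 2475 \left(-114\right)\right) + \frac{1}{2} \cdot 1016 \left(27 + 4064\right)\right) 6870307 = \left(\left(257804 - -282150\right) + \frac{1}{2} \cdot 1016 \cdot 4091\right) 6870307 = \left(\left(257804 + 282150\right) + 2078228\right) 6870307 = \left(539954 + 2078228\right) 6870307 = 2618182 \cdot 6870307 = 17987714121874$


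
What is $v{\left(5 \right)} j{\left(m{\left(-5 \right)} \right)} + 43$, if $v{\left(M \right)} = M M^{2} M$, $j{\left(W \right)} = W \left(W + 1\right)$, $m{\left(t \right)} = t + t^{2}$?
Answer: $262543$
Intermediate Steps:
$j{\left(W \right)} = W \left(1 + W\right)$
$v{\left(M \right)} = M^{4}$ ($v{\left(M \right)} = M^{3} M = M^{4}$)
$v{\left(5 \right)} j{\left(m{\left(-5 \right)} \right)} + 43 = 5^{4} - 5 \left(1 - 5\right) \left(1 - 5 \left(1 - 5\right)\right) + 43 = 625 \left(-5\right) \left(-4\right) \left(1 - -20\right) + 43 = 625 \cdot 20 \left(1 + 20\right) + 43 = 625 \cdot 20 \cdot 21 + 43 = 625 \cdot 420 + 43 = 262500 + 43 = 262543$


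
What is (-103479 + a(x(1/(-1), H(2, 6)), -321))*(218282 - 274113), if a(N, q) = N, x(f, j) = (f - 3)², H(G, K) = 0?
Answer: 5776442753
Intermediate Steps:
x(f, j) = (-3 + f)²
(-103479 + a(x(1/(-1), H(2, 6)), -321))*(218282 - 274113) = (-103479 + (-3 + 1/(-1))²)*(218282 - 274113) = (-103479 + (-3 - 1)²)*(-55831) = (-103479 + (-4)²)*(-55831) = (-103479 + 16)*(-55831) = -103463*(-55831) = 5776442753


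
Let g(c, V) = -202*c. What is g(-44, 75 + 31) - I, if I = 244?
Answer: 8644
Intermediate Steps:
g(-44, 75 + 31) - I = -202*(-44) - 1*244 = 8888 - 244 = 8644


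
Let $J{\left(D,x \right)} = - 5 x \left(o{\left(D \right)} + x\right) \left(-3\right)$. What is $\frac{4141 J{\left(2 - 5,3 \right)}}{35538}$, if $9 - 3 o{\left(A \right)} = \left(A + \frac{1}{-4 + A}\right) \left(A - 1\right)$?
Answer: $\frac{393395}{41461} \approx 9.4883$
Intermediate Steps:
$o{\left(A \right)} = 3 - \frac{\left(-1 + A\right) \left(A + \frac{1}{-4 + A}\right)}{3}$ ($o{\left(A \right)} = 3 - \frac{\left(A + \frac{1}{-4 + A}\right) \left(A - 1\right)}{3} = 3 - \frac{\left(A + \frac{1}{-4 + A}\right) \left(-1 + A\right)}{3} = 3 - \frac{\left(-1 + A\right) \left(A + \frac{1}{-4 + A}\right)}{3}$)
$J{\left(D,x \right)} = 15 x \left(x + \frac{-35 - D^{3} + 4 D + 5 D^{2}}{3 \left(-4 + D\right)}\right)$ ($J{\left(D,x \right)} = - 5 x \left(\frac{-35 - D^{3} + 4 D + 5 D^{2}}{3 \left(-4 + D\right)} + x\right) \left(-3\right) = - 5 x \left(x + \frac{-35 - D^{3} + 4 D + 5 D^{2}}{3 \left(-4 + D\right)}\right) \left(-3\right) = 15 x \left(x + \frac{-35 - D^{3} + 4 D + 5 D^{2}}{3 \left(-4 + D\right)}\right)$)
$\frac{4141 J{\left(2 - 5,3 \right)}}{35538} = \frac{4141 \cdot 5 \cdot 3 \frac{1}{-4 + \left(2 - 5\right)} \left(-35 - \left(2 - 5\right)^{3} + 4 \left(2 - 5\right) + 5 \left(2 - 5\right)^{2} + 3 \cdot 3 \left(-4 + \left(2 - 5\right)\right)\right)}{35538} = 4141 \cdot 5 \cdot 3 \frac{1}{-4 + \left(2 - 5\right)} \left(-35 - \left(2 - 5\right)^{3} + 4 \left(2 - 5\right) + 5 \left(2 - 5\right)^{2} + 3 \cdot 3 \left(-4 + \left(2 - 5\right)\right)\right) \frac{1}{35538} = 4141 \cdot 5 \cdot 3 \frac{1}{-4 - 3} \left(-35 - \left(-3\right)^{3} + 4 \left(-3\right) + 5 \left(-3\right)^{2} + 3 \cdot 3 \left(-4 - 3\right)\right) \frac{1}{35538} = 4141 \cdot 5 \cdot 3 \frac{1}{-7} \left(-35 - -27 - 12 + 5 \cdot 9 + 3 \cdot 3 \left(-7\right)\right) \frac{1}{35538} = 4141 \cdot 5 \cdot 3 \left(- \frac{1}{7}\right) \left(-35 + 27 - 12 + 45 - 63\right) \frac{1}{35538} = 4141 \cdot 5 \cdot 3 \left(- \frac{1}{7}\right) \left(-38\right) \frac{1}{35538} = 4141 \cdot \frac{570}{7} \cdot \frac{1}{35538} = \frac{2360370}{7} \cdot \frac{1}{35538} = \frac{393395}{41461}$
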